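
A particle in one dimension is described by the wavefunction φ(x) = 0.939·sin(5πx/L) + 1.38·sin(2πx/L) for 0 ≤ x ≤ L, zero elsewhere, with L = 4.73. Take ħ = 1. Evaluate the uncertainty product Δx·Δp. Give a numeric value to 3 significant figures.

2.78

Δx = √(⟨x²⟩−⟨x⟩²), Δp = √(⟨p²⟩−⟨p⟩²).
On 0 ≤ x ≤ L (j ≠ l): ∫sin²(jπx/L) dx = L/2, ∫sin(jπx/L)·sin(lπx/L) dx = 0; diagonal moments ∫x·sin²(jπx/L) dx = L²/4, ∫x²·sin²(jπx/L) dx = L³·(1/6 − 1/(4j²π²)); cross terms ∫x·sin(jπx/L)·sin(lπx/L) dx = 0 for j + l even and −4jlL²/(π²(j² − l²)²) for j + l odd, ∫x²·sin(jπx/L)·sin(lπx/L) dx = (−1)^(j+l)·4jlL³/(π²(j² − l²)²); higher powers the same way via product-to-sum and parts. d²/dx² sin(jπx/L) = −(jπ/L)²·sin(jπx/L); on 0 ≤ x ≤ L, ∫sin²(jπx/L) dx = L/2 and ∫sin(jπx/L)·sin(lπx/L) dx = 0 for j ≠ l, so only diagonal terms survive in ∫|φ|² and ∫φ·φ″; ∫φ·φ′ dx = [φ²/2] between the walls = 0.
Normalization: ∫|φ|² dx = 6.5892.
⟨x⟩ = 2.2841, ⟨x²⟩ = 6.8671 ⇒ Δx = 1.2845.
⟨p⟩ = 0.0000, ⟨p²⟩ = 4.6963 ⇒ Δp = 2.1671.
Δx·Δp = 2.7836.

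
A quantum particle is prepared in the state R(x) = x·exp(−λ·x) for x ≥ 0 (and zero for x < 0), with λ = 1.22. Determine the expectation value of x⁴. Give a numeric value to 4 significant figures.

10.16

⟨x⁴⟩ = ∫ x⁴·|R|² dx / ∫|R|² dx (integrals over the domain).
Every integrand reduces to terms xʲ·e^(−2λx) on [0, ∞); use ∫₀^∞ xʲ·e^(−2λx) dx = j!/(2λ)^(j+1).
State is unnormalized: ∫|R|² dx = 0.13768, and ∫R*·x⁴·R dx = 1.3983, so ⟨x⁴⟩ = 1.3983 / 0.13768.
⟨x⁴⟩ = 10.156.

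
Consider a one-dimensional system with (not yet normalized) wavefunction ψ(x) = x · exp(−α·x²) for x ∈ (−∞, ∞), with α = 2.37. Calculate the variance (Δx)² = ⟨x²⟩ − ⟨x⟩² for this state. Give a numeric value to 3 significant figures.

Compute ⟨x⟩ and ⟨x²⟩ separately, then (Δx)² = ⟨x²⟩ − ⟨x⟩².
Expand each integrand as polynomial × e^(−2αx²) and use ∫x^(2j)·e^(−2αx²) dx = (2j−1)!!/(4α)^j · √(π/(2α)), odd powers → 0; here √(π/(2α)) = 0.81412.
Normalization: ∫|ψ|² dx = 0.085877.
⟨x⟩ = 0.0000 and ⟨x²⟩ = 0.31646.
(Δx)² = 0.31646 − (0.0000)² = 0.31646.

0.316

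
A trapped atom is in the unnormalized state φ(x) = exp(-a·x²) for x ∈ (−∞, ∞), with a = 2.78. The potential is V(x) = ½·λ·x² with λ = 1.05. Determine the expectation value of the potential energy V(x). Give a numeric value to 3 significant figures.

0.0472

⟨V⟩ = ∫ V(x)·|φ|² dx / ∫|φ|² dx.
Gaussian moments: ∫x^(2j)·e^(−2ax²) dx = (2j−1)!!/(4a)^j · √(π/(2a)), odd powers integrate to 0; here √(π/(2a)) = 0.75169.
State is unnormalized: ∫|φ|² dx = 0.75169, and ∫φ*·V(x)·φ dx = 0.035489, so ⟨V⟩ = 0.035489 / 0.75169.
⟨V⟩ = 0.047212.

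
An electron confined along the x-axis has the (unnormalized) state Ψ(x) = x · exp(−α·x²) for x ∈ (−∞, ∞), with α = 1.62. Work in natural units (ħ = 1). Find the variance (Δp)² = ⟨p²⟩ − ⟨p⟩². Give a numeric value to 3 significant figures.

4.86

Compute ⟨p⟩ and ⟨p²⟩ separately; (Δp)² = ⟨p²⟩ − ⟨p⟩².
Expand each integrand as polynomial × e^(−2αx²) and use ∫x^(2j)·e^(−2αx²) dx = (2j−1)!!/(4α)^j · √(π/(2α)), odd powers → 0; here √(π/(2α)) = 0.98470. Differentiate with the product rule, d/dx e^(−αx²) = −2αx·e^(−αx²).
Normalization: ∫|Ψ|² dx = 0.15196.
⟨p⟩ = 0.0000 and ⟨p²⟩ = 4.8600.
(Δp)² = 4.8600 − (0.0000)² = 4.8600.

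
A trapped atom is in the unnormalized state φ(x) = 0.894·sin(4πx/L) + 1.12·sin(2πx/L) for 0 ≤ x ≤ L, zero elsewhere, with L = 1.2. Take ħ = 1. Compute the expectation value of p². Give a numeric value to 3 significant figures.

p² φ = −ħ² d²φ/dx²; ⟨p²⟩ = −ħ² ∫ φ*·φ'' dx / ∫|φ|² dx.
d²/dx² sin(jπx/L) = −(jπ/L)²·sin(jπx/L); on 0 ≤ x ≤ L, ∫sin²(jπx/L) dx = L/2 and ∫sin(jπx/L)·sin(lπx/L) dx = 0 for j ≠ l, so only diagonal terms survive in ∫|φ|² and ∫φ·φ″; ∫φ·φ′ dx = [φ²/2] between the walls = 0.
State is unnormalized: ∫|φ|² dx = 1.2322, and ∫φ*·(−ħ² φ'') dx = 73.222, so ⟨p²⟩ = 73.222 / 1.2322.
⟨p²⟩ = 59.424.

59.4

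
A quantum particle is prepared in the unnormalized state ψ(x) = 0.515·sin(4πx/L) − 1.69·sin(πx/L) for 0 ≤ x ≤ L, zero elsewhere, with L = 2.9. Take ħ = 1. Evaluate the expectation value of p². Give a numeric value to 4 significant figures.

p² ψ = −ħ² d²ψ/dx²; ⟨p²⟩ = −ħ² ∫ ψ*·ψ'' dx / ∫|ψ|² dx.
d²/dx² sin(jπx/L) = −(jπ/L)²·sin(jπx/L); on 0 ≤ x ≤ L, ∫sin²(jπx/L) dx = L/2 and ∫sin(jπx/L)·sin(lπx/L) dx = 0 for j ≠ l, so only diagonal terms survive in ∫|ψ|² and ∫ψ·ψ″; ∫ψ·ψ′ dx = [ψ²/2] between the walls = 0.
State is unnormalized: ∫|ψ|² dx = 4.5259, and ∫ψ*·(−ħ² ψ'') dx = 12.081, so ⟨p²⟩ = 12.081 / 4.5259.
⟨p²⟩ = 2.6693.

2.669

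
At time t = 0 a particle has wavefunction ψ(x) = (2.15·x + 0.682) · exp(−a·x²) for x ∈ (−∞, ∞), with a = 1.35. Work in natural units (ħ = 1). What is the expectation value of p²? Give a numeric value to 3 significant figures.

3.10

p² ψ = −ħ² d²ψ/dx²; ⟨p²⟩ = −ħ² ∫ ψ*·ψ'' dx / ∫|ψ|² dx.
Expand each integrand as polynomial × e^(−2ax²) and use ∫x^(2j)·e^(−2ax²) dx = (2j−1)!!/(4a)^j · √(π/(2a)), odd powers → 0; here √(π/(2a)) = 1.0787. Differentiate with the product rule, d/dx e^(−ax²) = −2ax·e^(−ax²).
State is unnormalized: ∫|ψ|² dx = 1.4251, and ∫ψ*·(−ħ² ψ'') dx = 4.4170, so ⟨p²⟩ = 4.4170 / 1.4251.
⟨p²⟩ = 3.0994.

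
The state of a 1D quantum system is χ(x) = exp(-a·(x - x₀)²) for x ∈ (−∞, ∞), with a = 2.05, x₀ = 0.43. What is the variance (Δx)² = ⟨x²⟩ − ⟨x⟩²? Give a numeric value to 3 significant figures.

0.122

Compute ⟨x⟩ and ⟨x²⟩ separately, then (Δx)² = ⟨x²⟩ − ⟨x⟩².
Gaussian moments (u = x − x₀): ∫u^(2j)·e^(−2au²) du = (2j−1)!!/(4a)^j · √(π/(2a)), odd powers integrate to 0; here √(π/(2a)) = 0.87535.
Normalization: ∫|χ|² dx = 0.87535.
⟨x⟩ = 0.43000 and ⟨x²⟩ = 0.30685.
(Δx)² = 0.30685 − (0.43000)² = 0.12195.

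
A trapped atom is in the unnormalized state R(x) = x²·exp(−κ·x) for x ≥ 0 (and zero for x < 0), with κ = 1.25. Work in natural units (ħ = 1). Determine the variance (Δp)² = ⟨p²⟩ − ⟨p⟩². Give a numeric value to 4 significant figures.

Compute ⟨p⟩ and ⟨p²⟩ separately; (Δp)² = ⟨p²⟩ − ⟨p⟩².
Differentiate x²·exp(−κ·x) with the product rule; every integrand then reduces to terms xʲ·e^(−2κx) on [0, ∞), with ∫₀^∞ xʲ·e^(−2κx) dx = j!/(2κ)^(j+1).
Normalization: ∫|R|² dx = 0.24576.
⟨p⟩ = 0.0000 and ⟨p²⟩ = 0.52083.
(Δp)² = 0.52083 − (0.0000)² = 0.52083.

0.5208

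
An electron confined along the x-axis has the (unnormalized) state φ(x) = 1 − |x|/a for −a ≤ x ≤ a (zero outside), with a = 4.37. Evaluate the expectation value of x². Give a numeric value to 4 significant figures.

1.910

⟨x²⟩ = ∫ x²·|φ|² dx / ∫|φ|² dx (integrals over the domain).
φ is even, so ∫ over [−a, a] = 2∫₀ᵃ with φ = 1 − x/a there: ∫₀ᵃ (1 − x/a)² dx = a/3, ∫₀ᵃ x²(1 − x/a)² dx = a³/30, ∫₀ᵃ x⁴(1 − x/a)² dx = a⁵/105.
State is unnormalized: ∫|φ|² dx = 2.9133, and ∫φ*·x²·φ dx = 5.5636, so ⟨x²⟩ = 5.5636 / 2.9133.
⟨x²⟩ = 1.9097.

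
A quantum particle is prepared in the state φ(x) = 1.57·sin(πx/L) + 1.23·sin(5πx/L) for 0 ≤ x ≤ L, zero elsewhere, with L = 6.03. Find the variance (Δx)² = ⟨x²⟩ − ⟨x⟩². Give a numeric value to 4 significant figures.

Compute ⟨x⟩ and ⟨x²⟩ separately, then (Δx)² = ⟨x²⟩ − ⟨x⟩².
On 0 ≤ x ≤ L (j ≠ l): ∫sin²(jπx/L) dx = L/2, ∫sin(jπx/L)·sin(lπx/L) dx = 0; diagonal moments ∫x·sin²(jπx/L) dx = L²/4, ∫x²·sin²(jπx/L) dx = L³·(1/6 − 1/(4j²π²)); cross terms ∫x·sin(jπx/L)·sin(lπx/L) dx = 0 for j + l even and −4jlL²/(π²(j² − l²)²) for j + l odd, ∫x²·sin(jπx/L)·sin(lπx/L) dx = (−1)^(j+l)·4jlL³/(π²(j² − l²)²); higher powers the same way via product-to-sum and parts.
Normalization: ∫|φ|² dx = 11.993.
⟨x⟩ = 3.0150 and ⟨x²⟩ = 11.199.
(Δx)² = 11.199 − (3.0150)² = 2.1090.

2.109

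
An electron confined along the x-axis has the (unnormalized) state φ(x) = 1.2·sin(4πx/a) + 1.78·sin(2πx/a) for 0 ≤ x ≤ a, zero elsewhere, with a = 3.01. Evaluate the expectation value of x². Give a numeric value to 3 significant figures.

⟨x²⟩ = ∫ x²·|φ|² dx / ∫|φ|² dx (integrals over the domain).
On 0 ≤ x ≤ a (j ≠ l): ∫sin²(jπx/a) dx = a/2, ∫sin(jπx/a)·sin(lπx/a) dx = 0; diagonal moments ∫x·sin²(jπx/a) dx = a²/4, ∫x²·sin²(jπx/a) dx = a³·(1/6 − 1/(4j²π²)); cross terms ∫x·sin(jπx/a)·sin(lπx/a) dx = 0 for j + l even and −4jla²/(π²(j² − l²)²) for j + l odd, ∫x²·sin(jπx/a)·sin(lπx/a) dx = (−1)^(j+l)·4jla³/(π²(j² − l²)²); higher powers the same way via product-to-sum and parts.
State is unnormalized: ∫|φ|² dx = 6.9356, and ∫φ*·x²·φ dx = 22.960, so ⟨x²⟩ = 22.960 / 6.9356.
⟨x²⟩ = 3.3104.

3.31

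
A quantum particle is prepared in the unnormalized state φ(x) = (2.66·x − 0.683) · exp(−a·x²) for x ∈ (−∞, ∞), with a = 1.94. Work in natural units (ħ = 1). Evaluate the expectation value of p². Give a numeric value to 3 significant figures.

p² φ = −ħ² d²φ/dx²; ⟨p²⟩ = −ħ² ∫ φ*·φ'' dx / ∫|φ|² dx.
Expand each integrand as polynomial × e^(−2ax²) and use ∫x^(2j)·e^(−2ax²) dx = (2j−1)!!/(4a)^j · √(π/(2a)), odd powers → 0; here √(π/(2a)) = 0.89983. Differentiate with the product rule, d/dx e^(−ax²) = −2ax·e^(−ax²).
State is unnormalized: ∫|φ|² dx = 1.2402, and ∫φ*·(−ħ² φ'') dx = 5.5894, so ⟨p²⟩ = 5.5894 / 1.2402.
⟨p²⟩ = 4.5068.

4.51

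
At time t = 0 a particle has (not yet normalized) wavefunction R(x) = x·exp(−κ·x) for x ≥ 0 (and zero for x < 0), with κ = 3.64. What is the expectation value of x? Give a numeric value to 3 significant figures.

0.412

⟨x⟩ = ∫ x·|R|² dx / ∫|R|² dx (integrals over the domain).
Every integrand reduces to terms xʲ·e^(−2κx) on [0, ∞); use ∫₀^∞ xʲ·e^(−2κx) dx = j!/(2κ)^(j+1).
State is unnormalized: ∫|R|² dx = 0.0051837, and ∫R*·x·R dx = 0.0021361, so ⟨x⟩ = 0.0021361 / 0.0051837.
⟨x⟩ = 0.41209.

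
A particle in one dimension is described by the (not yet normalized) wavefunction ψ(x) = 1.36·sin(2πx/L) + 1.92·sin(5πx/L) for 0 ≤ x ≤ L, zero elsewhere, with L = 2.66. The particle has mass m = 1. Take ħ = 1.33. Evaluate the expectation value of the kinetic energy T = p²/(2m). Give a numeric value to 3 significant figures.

T = −(ħ²/2m) d²/dx², so ⟨T⟩ = −(ħ²/2m) ∫ ψ*·ψ'' dx / ∫|ψ|² dx; with m = 1.
d²/dx² sin(jπx/L) = −(jπ/L)²·sin(jπx/L); on 0 ≤ x ≤ L, ∫sin²(jπx/L) dx = L/2 and ∫sin(jπx/L)·sin(lπx/L) dx = 0 for j ≠ l, so only diagonal terms survive in ∫|ψ|² and ∫ψ·ψ″; ∫ψ·ψ′ dx = [ψ²/2] between the walls = 0.
State is unnormalized: ∫|ψ|² dx = 7.3629, and ∫ψ*·(−ħ²/2m · ψ'') dx = 163.36, so ⟨T⟩ = 163.36 / 7.3629.
⟨T⟩ = 22.187.

22.2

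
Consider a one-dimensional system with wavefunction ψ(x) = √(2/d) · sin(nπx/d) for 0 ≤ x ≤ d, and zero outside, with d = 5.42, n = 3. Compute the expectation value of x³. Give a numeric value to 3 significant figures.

38.5

⟨x³⟩ = ∫ x³·|ψ|² dx (integrals over the domain).
With sin²θ = (1 − cos2θ)/2 on 0 ≤ x ≤ d: ∫sin²(nπx/d) dx = d/2, ∫x·sin²(nπx/d) dx = d²/4, ∫x²·sin²(nπx/d) dx = d³·(1/6 − 1/(4n²π²)); higher powers xᵏ the same way, integrating xᵏ·cos(2nπx/d) by parts.
⟨x³⟩ = 38.461.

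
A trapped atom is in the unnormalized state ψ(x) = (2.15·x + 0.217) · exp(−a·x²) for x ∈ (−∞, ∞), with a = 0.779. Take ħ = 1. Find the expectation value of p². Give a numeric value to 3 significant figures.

p² ψ = −ħ² d²ψ/dx²; ⟨p²⟩ = −ħ² ∫ ψ*·ψ'' dx / ∫|ψ|² dx.
Expand each integrand as polynomial × e^(−2ax²) and use ∫x^(2j)·e^(−2ax²) dx = (2j−1)!!/(4a)^j · √(π/(2a)), odd powers → 0; here √(π/(2a)) = 1.4200. Differentiate with the product rule, d/dx e^(−ax²) = −2ax·e^(−ax²).
State is unnormalized: ∫|ψ|² dx = 2.1734, and ∫ψ*·(−ħ² ψ'') dx = 4.9751, so ⟨p²⟩ = 4.9751 / 2.1734.
⟨p²⟩ = 2.2891.

2.29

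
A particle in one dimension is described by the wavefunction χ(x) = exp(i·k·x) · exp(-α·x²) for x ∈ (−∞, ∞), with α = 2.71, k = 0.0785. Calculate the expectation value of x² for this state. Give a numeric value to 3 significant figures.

0.0923

⟨x²⟩ = ∫ x²·|χ|² dx / ∫|χ|² dx (integrals over the domain).
Gaussian moments: ∫x^(2j)·e^(−2αx²) dx = (2j−1)!!/(4α)^j · √(π/(2α)), odd powers integrate to 0; here √(π/(2α)) = 0.76133.
State is unnormalized: ∫|χ|² dx = 0.76133, and ∫χ*·x²·χ dx = 0.070234, so ⟨x²⟩ = 0.070234 / 0.76133.
⟨x²⟩ = 0.092251.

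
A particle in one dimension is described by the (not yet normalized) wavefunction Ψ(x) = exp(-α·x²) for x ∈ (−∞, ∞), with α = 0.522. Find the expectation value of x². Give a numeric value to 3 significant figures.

⟨x²⟩ = ∫ x²·|Ψ|² dx / ∫|Ψ|² dx (integrals over the domain).
Gaussian moments: ∫x^(2j)·e^(−2αx²) dx = (2j−1)!!/(4α)^j · √(π/(2α)), odd powers integrate to 0; here √(π/(2α)) = 1.7347.
State is unnormalized: ∫|Ψ|² dx = 1.7347, and ∫Ψ*·x²·Ψ dx = 0.83080, so ⟨x²⟩ = 0.83080 / 1.7347.
⟨x²⟩ = 0.47893.

0.479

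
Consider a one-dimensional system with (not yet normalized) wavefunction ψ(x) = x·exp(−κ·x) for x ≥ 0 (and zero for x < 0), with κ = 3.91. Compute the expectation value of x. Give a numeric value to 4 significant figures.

0.3836

⟨x⟩ = ∫ x·|ψ|² dx / ∫|ψ|² dx (integrals over the domain).
Every integrand reduces to terms xʲ·e^(−2κx) on [0, ∞); use ∫₀^∞ xʲ·e^(−2κx) dx = j!/(2κ)^(j+1).
State is unnormalized: ∫|ψ|² dx = 0.0041822, and ∫ψ*·x·ψ dx = 0.0016044, so ⟨x⟩ = 0.0016044 / 0.0041822.
⟨x⟩ = 0.38363.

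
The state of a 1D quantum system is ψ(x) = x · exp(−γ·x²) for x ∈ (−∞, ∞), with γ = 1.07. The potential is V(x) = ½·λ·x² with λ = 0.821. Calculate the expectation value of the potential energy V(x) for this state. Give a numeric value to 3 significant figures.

⟨V⟩ = ∫ V(x)·|ψ|² dx / ∫|ψ|² dx.
Expand each integrand as polynomial × e^(−2γx²) and use ∫x^(2j)·e^(−2γx²) dx = (2j−1)!!/(4γ)^j · √(π/(2γ)), odd powers → 0; here √(π/(2γ)) = 1.2116.
State is unnormalized: ∫|ψ|² dx = 0.28309, and ∫ψ*·V(x)·ψ dx = 0.081454, so ⟨V⟩ = 0.081454 / 0.28309.
⟨V⟩ = 0.28773.

0.288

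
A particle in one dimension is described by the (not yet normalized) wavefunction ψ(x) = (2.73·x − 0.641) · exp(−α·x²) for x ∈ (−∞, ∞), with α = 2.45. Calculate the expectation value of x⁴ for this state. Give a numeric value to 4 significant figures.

0.1124

⟨x⁴⟩ = ∫ x⁴·|ψ|² dx / ∫|ψ|² dx (integrals over the domain).
Expand each integrand as polynomial × e^(−2αx²) and use ∫x^(2j)·e^(−2αx²) dx = (2j−1)!!/(4α)^j · √(π/(2α)), odd powers → 0; here √(π/(2α)) = 0.80071.
State is unnormalized: ∫|ψ|² dx = 0.93794, and ∫ψ*·x⁴·ψ dx = 0.10538, so ⟨x⁴⟩ = 0.10538 / 0.93794.
⟨x⁴⟩ = 0.11236.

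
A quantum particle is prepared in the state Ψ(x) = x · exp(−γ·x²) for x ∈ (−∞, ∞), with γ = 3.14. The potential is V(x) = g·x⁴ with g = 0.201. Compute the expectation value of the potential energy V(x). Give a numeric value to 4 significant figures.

⟨V⟩ = ∫ V(x)·|Ψ|² dx / ∫|Ψ|² dx.
Expand each integrand as polynomial × e^(−2γx²) and use ∫x^(2j)·e^(−2γx²) dx = (2j−1)!!/(4γ)^j · √(π/(2γ)), odd powers → 0; here √(π/(2γ)) = 0.70729.
State is unnormalized: ∫|Ψ|² dx = 0.056313, and ∫Ψ*·V(x)·Ψ dx = 0.0010763, so ⟨V⟩ = 0.0010763 / 0.056313.
⟨V⟩ = 0.019112.

0.01911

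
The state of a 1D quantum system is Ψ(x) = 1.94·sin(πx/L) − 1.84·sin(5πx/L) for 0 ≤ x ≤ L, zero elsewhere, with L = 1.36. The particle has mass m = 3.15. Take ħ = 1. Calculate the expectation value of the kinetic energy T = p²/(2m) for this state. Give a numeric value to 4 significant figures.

T = −(ħ²/2m) d²/dx², so ⟨T⟩ = −(ħ²/2m) ∫ Ψ*·Ψ'' dx / ∫|Ψ|² dx; with m = 3.15.
d²/dx² sin(jπx/L) = −(jπ/L)²·sin(jπx/L); on 0 ≤ x ≤ L, ∫sin²(jπx/L) dx = L/2 and ∫sin(jπx/L)·sin(lπx/L) dx = 0 for j ≠ l, so only diagonal terms survive in ∫|Ψ|² and ∫Ψ·Ψ″; ∫Ψ·Ψ′ dx = [Ψ²/2] between the walls = 0.
State is unnormalized: ∫|Ψ|² dx = 4.8615, and ∫Ψ*·(−ħ²/2m · Ψ'') dx = 50.917, so ⟨T⟩ = 50.917 / 4.8615.
⟨T⟩ = 10.474.

10.47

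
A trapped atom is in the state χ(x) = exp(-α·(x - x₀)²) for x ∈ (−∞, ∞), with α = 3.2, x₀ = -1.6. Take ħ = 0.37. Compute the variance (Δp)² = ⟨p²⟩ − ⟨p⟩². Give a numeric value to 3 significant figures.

Compute ⟨p⟩ and ⟨p²⟩ separately; (Δp)² = ⟨p²⟩ − ⟨p⟩².
Gaussian moments (u = x − x₀): ∫u^(2j)·e^(−2αu²) du = (2j−1)!!/(4α)^j · √(π/(2α)), odd powers integrate to 0; here √(π/(2α)) = 0.70062. Derivatives: d/dx e^(−αu²) = −2αu·e^(−αu²), d²/dx² e^(−αu²) = (4α²u² − 2α)·e^(−αu²).
Normalization: ∫|χ|² dx = 0.70062.
⟨p⟩ = 0.0000 and ⟨p²⟩ = 0.43808.
(Δp)² = 0.43808 − (0.0000)² = 0.43808.

0.438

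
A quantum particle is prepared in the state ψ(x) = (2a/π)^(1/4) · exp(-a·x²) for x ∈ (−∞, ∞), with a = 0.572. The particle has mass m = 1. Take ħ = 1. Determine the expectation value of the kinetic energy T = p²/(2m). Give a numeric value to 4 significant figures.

T = −(ħ²/2m) d²/dx², so ⟨T⟩ = −(ħ²/2m) ∫ ψ*·ψ'' dx; with m = 1.
Gaussian moments: ∫x^(2j)·e^(−2ax²) dx = (2j−1)!!/(4a)^j · √(π/(2a)), odd powers integrate to 0; here √(π/(2a)) = 1.6572. Derivatives: d/dx e^(−ax²) = −2ax·e^(−ax²), d²/dx² e^(−ax²) = (4a²x² − 2a)·e^(−ax²).
⟨T⟩ = 0.28600.

0.2860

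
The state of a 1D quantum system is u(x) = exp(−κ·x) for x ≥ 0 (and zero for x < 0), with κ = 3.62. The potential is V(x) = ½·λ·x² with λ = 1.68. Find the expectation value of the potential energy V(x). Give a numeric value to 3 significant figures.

0.0321

⟨V⟩ = ∫ V(x)·|u|² dx / ∫|u|² dx.
Every integrand reduces to terms xʲ·e^(−2κx) on [0, ∞); use ∫₀^∞ xʲ·e^(−2κx) dx = j!/(2κ)^(j+1).
State is unnormalized: ∫|u|² dx = 0.13812, and ∫u*·V(x)·u dx = 0.0044268, so ⟨V⟩ = 0.0044268 / 0.13812.
⟨V⟩ = 0.032050.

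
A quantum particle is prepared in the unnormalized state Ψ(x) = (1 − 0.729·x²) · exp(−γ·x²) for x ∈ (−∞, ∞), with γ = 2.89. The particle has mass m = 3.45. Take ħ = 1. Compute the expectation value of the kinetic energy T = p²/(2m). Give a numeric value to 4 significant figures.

T = −(ħ²/2m) d²/dx², so ⟨T⟩ = −(ħ²/2m) ∫ Ψ*·Ψ'' dx / ∫|Ψ|² dx; with m = 3.45.
Expand each integrand as polynomial × e^(−2γx²) and use ∫x^(2j)·e^(−2γx²) dx = (2j−1)!!/(4γ)^j · √(π/(2γ)), odd powers → 0; here √(π/(2γ)) = 0.73724. Differentiate with the product rule, d/dx e^(−γx²) = −2γx·e^(−γx²).
State is unnormalized: ∫|Ψ|² dx = 0.65305, and ∫Ψ*·(−ħ²/2m · Ψ'') dx = 0.35633, so ⟨T⟩ = 0.35633 / 0.65305.
⟨T⟩ = 0.54563.

0.5456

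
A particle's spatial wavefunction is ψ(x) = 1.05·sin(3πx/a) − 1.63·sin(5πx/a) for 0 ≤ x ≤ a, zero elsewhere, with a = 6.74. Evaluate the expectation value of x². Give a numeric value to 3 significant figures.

13.0

⟨x²⟩ = ∫ x²·|ψ|² dx / ∫|ψ|² dx (integrals over the domain).
On 0 ≤ x ≤ a (j ≠ l): ∫sin²(jπx/a) dx = a/2, ∫sin(jπx/a)·sin(lπx/a) dx = 0; diagonal moments ∫x·sin²(jπx/a) dx = a²/4, ∫x²·sin²(jπx/a) dx = a³·(1/6 − 1/(4j²π²)); cross terms ∫x·sin(jπx/a)·sin(lπx/a) dx = 0 for j + l even and −4jla²/(π²(j² − l²)²) for j + l odd, ∫x²·sin(jπx/a)·sin(lπx/a) dx = (−1)^(j+l)·4jla³/(π²(j² − l²)²); higher powers the same way via product-to-sum and parts.
State is unnormalized: ∫|ψ|² dx = 12.669, and ∫ψ*·x²·ψ dx = 165.18, so ⟨x²⟩ = 165.18 / 12.669.
⟨x²⟩ = 13.038.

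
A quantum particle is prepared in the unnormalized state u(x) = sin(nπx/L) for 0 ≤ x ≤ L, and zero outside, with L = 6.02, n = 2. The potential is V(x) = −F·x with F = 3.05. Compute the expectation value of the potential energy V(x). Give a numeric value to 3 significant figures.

⟨V⟩ = ∫ V(x)·|u|² dx / ∫|u|² dx.
With sin²θ = (1 − cos2θ)/2 on 0 ≤ x ≤ L: ∫sin²(nπx/L) dx = L/2, ∫x·sin²(nπx/L) dx = L²/4, ∫x²·sin²(nπx/L) dx = L³·(1/6 − 1/(4n²π²)); higher powers xᵏ the same way, integrating xᵏ·cos(2nπx/L) by parts.
State is unnormalized: ∫|u|² dx = 3.0100, and ∫u*·V(x)·u dx = -27.633, so ⟨V⟩ = -27.633 / 3.0100.
⟨V⟩ = -9.1805.

-9.18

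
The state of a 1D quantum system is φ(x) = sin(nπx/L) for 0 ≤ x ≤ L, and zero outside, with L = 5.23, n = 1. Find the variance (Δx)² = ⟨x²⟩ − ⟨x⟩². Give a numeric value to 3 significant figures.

0.894

Compute ⟨x⟩ and ⟨x²⟩ separately, then (Δx)² = ⟨x²⟩ − ⟨x⟩².
With sin²θ = (1 − cos2θ)/2 on 0 ≤ x ≤ L: ∫sin²(nπx/L) dx = L/2, ∫x·sin²(nπx/L) dx = L²/4, ∫x²·sin²(nπx/L) dx = L³·(1/6 − 1/(4n²π²)); higher powers xᵏ the same way, integrating xᵏ·cos(2nπx/L) by parts.
Normalization: ∫|φ|² dx = 2.6150.
⟨x⟩ = 2.6150 and ⟨x²⟩ = 7.7319.
(Δx)² = 7.7319 − (2.6150)² = 0.89369.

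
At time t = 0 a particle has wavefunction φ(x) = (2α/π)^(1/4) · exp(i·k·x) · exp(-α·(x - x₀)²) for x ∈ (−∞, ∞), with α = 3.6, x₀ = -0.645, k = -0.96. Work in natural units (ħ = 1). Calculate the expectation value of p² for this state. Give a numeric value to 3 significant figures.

p² φ = −ħ² d²φ/dx²; ⟨p²⟩ = −ħ² ∫ φ*·φ'' dx.
Gaussian moments (u = x − x₀): ∫u^(2j)·e^(−2αu²) du = (2j−1)!!/(4α)^j · √(π/(2α)), odd powers integrate to 0; here √(π/(2α)) = 0.66055. Derivatives: φ′ = (ik − 2αu)·φ, φ″ = ((ik − 2αu)² − 2α)·φ; the odd-in-u pieces drop out.
⟨p²⟩ = 4.5216.

4.52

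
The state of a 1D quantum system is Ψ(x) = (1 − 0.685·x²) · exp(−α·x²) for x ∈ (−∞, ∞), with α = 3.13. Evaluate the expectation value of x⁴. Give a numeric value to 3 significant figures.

⟨x⁴⟩ = ∫ x⁴·|Ψ|² dx / ∫|Ψ|² dx (integrals over the domain).
Expand each integrand as polynomial × e^(−2αx²) and use ∫x^(2j)·e^(−2αx²) dx = (2j−1)!!/(4α)^j · √(π/(2α)), odd powers → 0; here √(π/(2α)) = 0.70842.
State is unnormalized: ∫|Ψ|² dx = 0.63726, and ∫Ψ*·x⁴·Ψ dx = 0.0075607, so ⟨x⁴⟩ = 0.0075607 / 0.63726.
⟨x⁴⟩ = 0.011864.

0.0119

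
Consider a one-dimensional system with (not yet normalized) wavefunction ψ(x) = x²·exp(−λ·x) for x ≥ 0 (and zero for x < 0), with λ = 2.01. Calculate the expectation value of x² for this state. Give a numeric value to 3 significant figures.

1.86

⟨x²⟩ = ∫ x²·|ψ|² dx / ∫|ψ|² dx (integrals over the domain).
Every integrand reduces to terms xʲ·e^(−2λx) on [0, ∞); use ∫₀^∞ xʲ·e^(−2λx) dx = j!/(2λ)^(j+1).
State is unnormalized: ∫|ψ|² dx = 0.022860, and ∫ψ*·x²·ψ dx = 0.042438, so ⟨x²⟩ = 0.042438 / 0.022860.
⟨x²⟩ = 1.8564.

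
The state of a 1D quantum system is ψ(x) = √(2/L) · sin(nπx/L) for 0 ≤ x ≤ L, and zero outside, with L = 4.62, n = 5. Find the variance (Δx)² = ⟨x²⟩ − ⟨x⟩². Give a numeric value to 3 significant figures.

1.74

Compute ⟨x⟩ and ⟨x²⟩ separately, then (Δx)² = ⟨x²⟩ − ⟨x⟩².
With sin²θ = (1 − cos2θ)/2 on 0 ≤ x ≤ L: ∫sin²(nπx/L) dx = L/2, ∫x·sin²(nπx/L) dx = L²/4, ∫x²·sin²(nπx/L) dx = L³·(1/6 − 1/(4n²π²)); higher powers xᵏ the same way, integrating xᵏ·cos(2nπx/L) by parts.
⟨x⟩ = 2.3100 and ⟨x²⟩ = 7.0715.
(Δx)² = 7.0715 − (2.3100)² = 1.7354.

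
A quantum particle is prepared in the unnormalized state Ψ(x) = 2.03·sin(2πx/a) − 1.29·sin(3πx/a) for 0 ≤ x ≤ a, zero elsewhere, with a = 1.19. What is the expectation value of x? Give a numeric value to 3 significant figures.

0.805

⟨x⟩ = ∫ x·|Ψ|² dx / ∫|Ψ|² dx (integrals over the domain).
On 0 ≤ x ≤ a (j ≠ l): ∫sin²(jπx/a) dx = a/2, ∫sin(jπx/a)·sin(lπx/a) dx = 0; diagonal moments ∫x·sin²(jπx/a) dx = a²/4, ∫x²·sin²(jπx/a) dx = a³·(1/6 − 1/(4j²π²)); cross terms ∫x·sin(jπx/a)·sin(lπx/a) dx = 0 for j + l even and −4jla²/(π²(j² − l²)²) for j + l odd, ∫x²·sin(jπx/a)·sin(lπx/a) dx = (−1)^(j+l)·4jla³/(π²(j² − l²)²); higher powers the same way via product-to-sum and parts.
State is unnormalized: ∫|Ψ|² dx = 3.4421, and ∫Ψ*·x·Ψ dx = 2.7694, so ⟨x⟩ = 2.7694 / 3.4421.
⟨x⟩ = 0.80459.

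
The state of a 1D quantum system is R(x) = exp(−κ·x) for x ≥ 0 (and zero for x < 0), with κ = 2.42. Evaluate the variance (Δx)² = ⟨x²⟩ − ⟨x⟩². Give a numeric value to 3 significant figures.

0.0427

Compute ⟨x⟩ and ⟨x²⟩ separately, then (Δx)² = ⟨x²⟩ − ⟨x⟩².
Every integrand reduces to terms xʲ·e^(−2κx) on [0, ∞); use ∫₀^∞ xʲ·e^(−2κx) dx = j!/(2κ)^(j+1).
Normalization: ∫|R|² dx = 0.20661.
⟨x⟩ = 0.20661 and ⟨x²⟩ = 0.085377.
(Δx)² = 0.085377 − (0.20661)² = 0.042688.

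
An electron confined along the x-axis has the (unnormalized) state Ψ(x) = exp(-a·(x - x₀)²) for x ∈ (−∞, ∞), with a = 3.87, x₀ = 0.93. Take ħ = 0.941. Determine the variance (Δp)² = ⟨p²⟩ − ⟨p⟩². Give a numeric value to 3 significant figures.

3.43

Compute ⟨p⟩ and ⟨p²⟩ separately; (Δp)² = ⟨p²⟩ − ⟨p⟩².
Gaussian moments (u = x − x₀): ∫u^(2j)·e^(−2au²) du = (2j−1)!!/(4a)^j · √(π/(2a)), odd powers integrate to 0; here √(π/(2a)) = 0.63710. Derivatives: d/dx e^(−au²) = −2au·e^(−au²), d²/dx² e^(−au²) = (4a²u² − 2a)·e^(−au²).
Normalization: ∫|Ψ|² dx = 0.63710.
⟨p⟩ = 0.0000 and ⟨p²⟩ = 3.4268.
(Δp)² = 3.4268 − (0.0000)² = 3.4268.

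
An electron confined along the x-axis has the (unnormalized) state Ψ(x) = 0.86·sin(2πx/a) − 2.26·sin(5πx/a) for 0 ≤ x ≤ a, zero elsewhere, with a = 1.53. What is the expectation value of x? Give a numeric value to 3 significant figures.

0.784

⟨x⟩ = ∫ x·|Ψ|² dx / ∫|Ψ|² dx (integrals over the domain).
On 0 ≤ x ≤ a (j ≠ l): ∫sin²(jπx/a) dx = a/2, ∫sin(jπx/a)·sin(lπx/a) dx = 0; diagonal moments ∫x·sin²(jπx/a) dx = a²/4, ∫x²·sin²(jπx/a) dx = a³·(1/6 − 1/(4j²π²)); cross terms ∫x·sin(jπx/a)·sin(lπx/a) dx = 0 for j + l even and −4jla²/(π²(j² − l²)²) for j + l odd, ∫x²·sin(jπx/a)·sin(lπx/a) dx = (−1)^(j+l)·4jla³/(π²(j² − l²)²); higher powers the same way via product-to-sum and parts.
State is unnormalized: ∫|Ψ|² dx = 4.4731, and ∫Ψ*·x·Ψ dx = 3.5056, so ⟨x⟩ = 3.5056 / 4.4731.
⟨x⟩ = 0.78370.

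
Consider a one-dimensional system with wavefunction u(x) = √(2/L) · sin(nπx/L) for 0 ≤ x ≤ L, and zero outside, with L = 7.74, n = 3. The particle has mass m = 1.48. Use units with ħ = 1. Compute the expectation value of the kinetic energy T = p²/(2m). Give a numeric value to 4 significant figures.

0.5009

T = −(ħ²/2m) d²/dx², so ⟨T⟩ = −(ħ²/2m) ∫ u*·u'' dx; with m = 1.48.
d/dx sin(nπx/L) = (nπ/L)·cos(nπx/L) and d²/dx² sin(nπx/L) = −(nπ/L)²·sin(nπx/L); on 0 ≤ x ≤ L, ∫sin²(nπx/L) dx = L/2 and ∫sin(nπx/L)·cos(nπx/L) dx = 0.
⟨T⟩ = 0.50092.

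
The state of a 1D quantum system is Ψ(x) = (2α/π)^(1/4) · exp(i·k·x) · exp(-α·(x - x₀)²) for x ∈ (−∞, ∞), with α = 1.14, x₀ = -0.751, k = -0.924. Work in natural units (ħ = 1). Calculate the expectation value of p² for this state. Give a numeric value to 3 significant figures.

p² Ψ = −ħ² d²Ψ/dx²; ⟨p²⟩ = −ħ² ∫ Ψ*·Ψ'' dx.
Gaussian moments (u = x − x₀): ∫u^(2j)·e^(−2αu²) du = (2j−1)!!/(4α)^j · √(π/(2α)), odd powers integrate to 0; here √(π/(2α)) = 1.1738. Derivatives: Ψ′ = (ik − 2αu)·Ψ, Ψ″ = ((ik − 2αu)² − 2α)·Ψ; the odd-in-u pieces drop out.
⟨p²⟩ = 1.9938.

1.99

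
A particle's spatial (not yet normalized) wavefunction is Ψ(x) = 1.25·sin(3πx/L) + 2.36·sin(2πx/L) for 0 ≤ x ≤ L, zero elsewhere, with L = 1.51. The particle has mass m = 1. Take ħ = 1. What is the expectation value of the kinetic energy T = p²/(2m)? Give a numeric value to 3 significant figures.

T = −(ħ²/2m) d²/dx², so ⟨T⟩ = −(ħ²/2m) ∫ Ψ*·Ψ'' dx / ∫|Ψ|² dx; with m = 1.
d²/dx² sin(jπx/L) = −(jπ/L)²·sin(jπx/L); on 0 ≤ x ≤ L, ∫sin²(jπx/L) dx = L/2 and ∫sin(jπx/L)·sin(lπx/L) dx = 0 for j ≠ l, so only diagonal terms survive in ∫|Ψ|² and ∫Ψ·Ψ″; ∫Ψ·Ψ′ dx = [Ψ²/2] between the walls = 0.
State is unnormalized: ∫|Ψ|² dx = 5.3847, and ∫Ψ*·(−ħ²/2m · Ψ'') dx = 59.383, so ⟨T⟩ = 59.383 / 5.3847.
⟨T⟩ = 11.028.

11.0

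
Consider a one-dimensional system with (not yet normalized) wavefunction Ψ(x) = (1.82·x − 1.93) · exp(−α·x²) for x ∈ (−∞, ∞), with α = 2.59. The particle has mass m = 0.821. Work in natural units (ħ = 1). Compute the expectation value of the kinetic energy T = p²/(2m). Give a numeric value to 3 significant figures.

T = −(ħ²/2m) d²/dx², so ⟨T⟩ = −(ħ²/2m) ∫ Ψ*·Ψ'' dx / ∫|Ψ|² dx; with m = 0.821.
Expand each integrand as polynomial × e^(−2αx²) and use ∫x^(2j)·e^(−2αx²) dx = (2j−1)!!/(4α)^j · √(π/(2α)), odd powers → 0; here √(π/(2α)) = 0.77877. Differentiate with the product rule, d/dx e^(−αx²) = −2αx·e^(−αx²).
State is unnormalized: ∫|Ψ|² dx = 3.1498, and ∫Ψ*·(−ħ²/2m · Ψ'') dx = 5.7539, so ⟨T⟩ = 5.7539 / 3.1498.
⟨T⟩ = 1.8267.

1.83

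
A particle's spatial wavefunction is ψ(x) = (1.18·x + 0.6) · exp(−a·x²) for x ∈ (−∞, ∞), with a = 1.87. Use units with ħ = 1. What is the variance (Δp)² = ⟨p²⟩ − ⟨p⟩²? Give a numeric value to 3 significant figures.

3.14

Compute ⟨p⟩ and ⟨p²⟩ separately; (Δp)² = ⟨p²⟩ − ⟨p⟩².
Expand each integrand as polynomial × e^(−2ax²) and use ∫x^(2j)·e^(−2ax²) dx = (2j−1)!!/(4a)^j · √(π/(2a)), odd powers → 0; here √(π/(2a)) = 0.91651. Differentiate with the product rule, d/dx e^(−ax²) = −2ax·e^(−ax²).
Normalization: ∫|ψ|² dx = 0.50055.
⟨p⟩ = 0.0000 and ⟨p²⟩ = 3.1447.
(Δp)² = 3.1447 − (0.0000)² = 3.1447.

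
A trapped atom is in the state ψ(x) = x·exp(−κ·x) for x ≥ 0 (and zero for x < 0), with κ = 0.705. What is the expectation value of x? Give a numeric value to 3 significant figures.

⟨x⟩ = ∫ x·|ψ|² dx / ∫|ψ|² dx (integrals over the domain).
Every integrand reduces to terms xʲ·e^(−2κx) on [0, ∞); use ∫₀^∞ xʲ·e^(−2κx) dx = j!/(2κ)^(j+1).
State is unnormalized: ∫|ψ|² dx = 0.71346, and ∫ψ*·x·ψ dx = 1.5180, so ⟨x⟩ = 1.5180 / 0.71346.
⟨x⟩ = 2.1277.

2.13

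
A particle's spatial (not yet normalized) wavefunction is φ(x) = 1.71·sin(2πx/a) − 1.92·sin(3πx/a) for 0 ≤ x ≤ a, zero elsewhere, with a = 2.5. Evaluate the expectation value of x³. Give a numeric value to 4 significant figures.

⟨x³⟩ = ∫ x³·|φ|² dx / ∫|φ|² dx (integrals over the domain).
On 0 ≤ x ≤ a (j ≠ l): ∫sin²(jπx/a) dx = a/2, ∫sin(jπx/a)·sin(lπx/a) dx = 0; diagonal moments ∫x·sin²(jπx/a) dx = a²/4, ∫x²·sin²(jπx/a) dx = a³·(1/6 − 1/(4j²π²)); cross terms ∫x·sin(jπx/a)·sin(lπx/a) dx = 0 for j + l even and −4jla²/(π²(j² − l²)²) for j + l odd, ∫x²·sin(jπx/a)·sin(lπx/a) dx = (−1)^(j+l)·4jla³/(π²(j² − l²)²); higher powers the same way via product-to-sum and parts.
State is unnormalized: ∫|φ|² dx = 8.2631, and ∫φ*·x³·φ dx = 52.235, so ⟨x³⟩ = 52.235 / 8.2631.
⟨x³⟩ = 6.3214.

6.321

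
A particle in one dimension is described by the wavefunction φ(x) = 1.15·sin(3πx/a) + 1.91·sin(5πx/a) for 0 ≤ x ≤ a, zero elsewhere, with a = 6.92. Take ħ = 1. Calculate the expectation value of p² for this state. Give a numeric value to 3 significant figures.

p² φ = −ħ² d²φ/dx²; ⟨p²⟩ = −ħ² ∫ φ*·φ'' dx / ∫|φ|² dx.
d²/dx² sin(jπx/a) = −(jπ/a)²·sin(jπx/a); on 0 ≤ x ≤ a, ∫sin²(jπx/a) dx = a/2 and ∫sin(jπx/a)·sin(lπx/a) dx = 0 for j ≠ l, so only diagonal terms survive in ∫|φ|² and ∫φ·φ″; ∫φ·φ′ dx = [φ²/2] between the walls = 0.
State is unnormalized: ∫|φ|² dx = 17.198, and ∫φ*·(−ħ² φ'') dx = 73.526, so ⟨p²⟩ = 73.526 / 17.198.
⟨p²⟩ = 4.2752.

4.28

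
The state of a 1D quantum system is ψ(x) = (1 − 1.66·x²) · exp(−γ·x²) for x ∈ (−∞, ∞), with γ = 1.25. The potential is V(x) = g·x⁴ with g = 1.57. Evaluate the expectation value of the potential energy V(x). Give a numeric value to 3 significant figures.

⟨V⟩ = ∫ V(x)·|ψ|² dx / ∫|ψ|² dx.
Expand each integrand as polynomial × e^(−2γx²) and use ∫x^(2j)·e^(−2γx²) dx = (2j−1)!!/(4γ)^j · √(π/(2γ)), odd powers → 0; here √(π/(2γ)) = 1.1210.
State is unnormalized: ∫|ψ|² dx = 0.74734, and ∫ψ*·V(x)·ψ dx = 0.32479, so ⟨V⟩ = 0.32479 / 0.74734.
⟨V⟩ = 0.43459.

0.435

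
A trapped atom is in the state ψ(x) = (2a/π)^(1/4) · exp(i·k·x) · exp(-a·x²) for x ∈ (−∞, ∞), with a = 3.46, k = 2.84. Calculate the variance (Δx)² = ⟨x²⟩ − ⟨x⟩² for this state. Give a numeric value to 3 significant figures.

Compute ⟨x⟩ and ⟨x²⟩ separately, then (Δx)² = ⟨x²⟩ − ⟨x⟩².
Gaussian moments: ∫x^(2j)·e^(−2ax²) dx = (2j−1)!!/(4a)^j · √(π/(2a)), odd powers integrate to 0; here √(π/(2a)) = 0.67379.
⟨x⟩ = 0.0000 and ⟨x²⟩ = 0.072254.
(Δx)² = 0.072254 − (0.0000)² = 0.072254.

0.0723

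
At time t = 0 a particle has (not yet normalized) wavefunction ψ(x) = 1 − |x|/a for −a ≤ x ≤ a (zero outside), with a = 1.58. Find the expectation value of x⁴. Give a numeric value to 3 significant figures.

⟨x⁴⟩ = ∫ x⁴·|ψ|² dx / ∫|ψ|² dx (integrals over the domain).
ψ is even, so ∫ over [−a, a] = 2∫₀ᵃ with ψ = 1 − x/a there: ∫₀ᵃ (1 − x/a)² dx = a/3, ∫₀ᵃ x²(1 − x/a)² dx = a³/30, ∫₀ᵃ x⁴(1 − x/a)² dx = a⁵/105.
State is unnormalized: ∫|ψ|² dx = 1.0533, and ∫ψ*·x⁴·ψ dx = 0.18755, so ⟨x⁴⟩ = 0.18755 / 1.0533.
⟨x⁴⟩ = 0.17806.

0.178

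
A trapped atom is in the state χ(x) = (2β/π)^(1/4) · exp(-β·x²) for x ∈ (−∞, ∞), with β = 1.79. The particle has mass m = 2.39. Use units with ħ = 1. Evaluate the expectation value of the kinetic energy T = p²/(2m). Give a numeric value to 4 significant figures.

0.3745

T = −(ħ²/2m) d²/dx², so ⟨T⟩ = −(ħ²/2m) ∫ χ*·χ'' dx; with m = 2.39.
Gaussian moments: ∫x^(2j)·e^(−2βx²) dx = (2j−1)!!/(4β)^j · √(π/(2β)), odd powers integrate to 0; here √(π/(2β)) = 0.93677. Derivatives: d/dx e^(−βx²) = −2βx·e^(−βx²), d²/dx² e^(−βx²) = (4β²x² − 2β)·e^(−βx²).
⟨T⟩ = 0.37448.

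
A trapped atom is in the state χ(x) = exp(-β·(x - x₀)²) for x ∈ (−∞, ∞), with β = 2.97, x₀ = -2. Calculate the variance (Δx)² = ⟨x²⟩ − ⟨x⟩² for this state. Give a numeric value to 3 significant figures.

0.0842

Compute ⟨x⟩ and ⟨x²⟩ separately, then (Δx)² = ⟨x²⟩ − ⟨x⟩².
Gaussian moments (u = x − x₀): ∫u^(2j)·e^(−2βu²) du = (2j−1)!!/(4β)^j · √(π/(2β)), odd powers integrate to 0; here √(π/(2β)) = 0.72725.
Normalization: ∫|χ|² dx = 0.72725.
⟨x⟩ = -2.0000 and ⟨x²⟩ = 4.0842.
(Δx)² = 4.0842 − (-2.0000)² = 0.084175.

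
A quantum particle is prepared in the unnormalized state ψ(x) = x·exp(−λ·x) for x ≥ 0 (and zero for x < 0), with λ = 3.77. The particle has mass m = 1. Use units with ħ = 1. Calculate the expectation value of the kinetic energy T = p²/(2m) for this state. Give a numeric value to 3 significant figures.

T = −(ħ²/2m) d²/dx², so ⟨T⟩ = −(ħ²/2m) ∫ ψ*·ψ'' dx / ∫|ψ|² dx; with m = 1.
Differentiate x·exp(−λ·x) with the product rule; every integrand then reduces to terms xʲ·e^(−2λx) on [0, ∞), with ∫₀^∞ xʲ·e^(−2λx) dx = j!/(2λ)^(j+1).
State is unnormalized: ∫|ψ|² dx = 0.0046657, and ∫ψ*·(−ħ²/2m · ψ'') dx = 0.033156, so ⟨T⟩ = 0.033156 / 0.0046657.
⟨T⟩ = 7.1065.

7.11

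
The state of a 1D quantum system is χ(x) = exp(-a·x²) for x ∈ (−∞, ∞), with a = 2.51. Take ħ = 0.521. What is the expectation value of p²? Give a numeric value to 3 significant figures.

p² χ = −ħ² d²χ/dx²; ⟨p²⟩ = −ħ² ∫ χ*·χ'' dx / ∫|χ|² dx.
Gaussian moments: ∫x^(2j)·e^(−2ax²) dx = (2j−1)!!/(4a)^j · √(π/(2a)), odd powers integrate to 0; here √(π/(2a)) = 0.79108. Derivatives: d/dx e^(−ax²) = −2ax·e^(−ax²), d²/dx² e^(−ax²) = (4a²x² − 2a)·e^(−ax²).
State is unnormalized: ∫|χ|² dx = 0.79108, and ∫χ*·(−ħ² χ'') dx = 0.53898, so ⟨p²⟩ = 0.53898 / 0.79108.
⟨p²⟩ = 0.68132.

0.681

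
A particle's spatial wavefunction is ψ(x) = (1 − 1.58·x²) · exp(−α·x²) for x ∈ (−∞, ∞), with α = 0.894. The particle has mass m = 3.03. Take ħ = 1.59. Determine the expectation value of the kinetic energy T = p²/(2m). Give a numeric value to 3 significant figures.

1.73

T = −(ħ²/2m) d²/dx², so ⟨T⟩ = −(ħ²/2m) ∫ ψ*·ψ'' dx / ∫|ψ|² dx; with m = 3.03.
Expand each integrand as polynomial × e^(−2αx²) and use ∫x^(2j)·e^(−2αx²) dx = (2j−1)!!/(4α)^j · √(π/(2α)), odd powers → 0; here √(π/(2α)) = 1.3255. Differentiate with the product rule, d/dx e^(−αx²) = −2αx·e^(−αx²).
State is unnormalized: ∫|ψ|² dx = 0.93050, and ∫ψ*·(−ħ²/2m · ψ'') dx = 1.6068, so ⟨T⟩ = 1.6068 / 0.93050.
⟨T⟩ = 1.7268.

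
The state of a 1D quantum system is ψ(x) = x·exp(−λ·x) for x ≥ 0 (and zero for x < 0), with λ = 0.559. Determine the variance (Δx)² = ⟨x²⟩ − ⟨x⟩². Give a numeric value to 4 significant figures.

Compute ⟨x⟩ and ⟨x²⟩ separately, then (Δx)² = ⟨x²⟩ − ⟨x⟩².
Every integrand reduces to terms xʲ·e^(−2λx) on [0, ∞); use ∫₀^∞ xʲ·e^(−2λx) dx = j!/(2λ)^(j+1).
Normalization: ∫|ψ|² dx = 1.4312.
⟨x⟩ = 2.6834 and ⟨x²⟩ = 9.6006.
(Δx)² = 9.6006 − (2.6834)² = 2.4001.

2.400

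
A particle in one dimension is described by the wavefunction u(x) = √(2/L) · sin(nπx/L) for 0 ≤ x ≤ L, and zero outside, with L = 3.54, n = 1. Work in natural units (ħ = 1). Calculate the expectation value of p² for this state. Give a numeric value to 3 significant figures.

p² u = −ħ² d²u/dx²; ⟨p²⟩ = −ħ² ∫ u*·u'' dx.
d/dx sin(nπx/L) = (nπ/L)·cos(nπx/L) and d²/dx² sin(nπx/L) = −(nπ/L)²·sin(nπx/L); on 0 ≤ x ≤ L, ∫sin²(nπx/L) dx = L/2 and ∫sin(nπx/L)·cos(nπx/L) dx = 0.
⟨p²⟩ = 0.78758.

0.788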